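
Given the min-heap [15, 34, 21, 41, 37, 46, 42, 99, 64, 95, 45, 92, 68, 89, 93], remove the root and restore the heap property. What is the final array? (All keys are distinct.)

remove root 15; move last element 93 to root → [93, 34, 21, 41, 37, 46, 42, 99, 64, 95, 45, 92, 68, 89]
93 vs smaller child 21 at index 2, swap → [21, 34, 93, 41, 37, 46, 42, 99, 64, 95, 45, 92, 68, 89]
93 vs smaller child 42 at index 6, swap → [21, 34, 42, 41, 37, 46, 93, 99, 64, 95, 45, 92, 68, 89]
93 vs only child 89 at index 13, swap → [21, 34, 42, 41, 37, 46, 89, 99, 64, 95, 45, 92, 68, 93]

[21, 34, 42, 41, 37, 46, 89, 99, 64, 95, 45, 92, 68, 93]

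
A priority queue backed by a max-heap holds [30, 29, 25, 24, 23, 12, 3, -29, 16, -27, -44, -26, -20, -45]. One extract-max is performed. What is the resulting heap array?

remove root 30; move last element -45 to root → [-45, 29, 25, 24, 23, 12, 3, -29, 16, -27, -44, -26, -20]
-45 vs larger child 29 at index 1, swap → [29, -45, 25, 24, 23, 12, 3, -29, 16, -27, -44, -26, -20]
-45 vs larger child 24 at index 3, swap → [29, 24, 25, -45, 23, 12, 3, -29, 16, -27, -44, -26, -20]
-45 vs larger child 16 at index 8, swap → [29, 24, 25, 16, 23, 12, 3, -29, -45, -27, -44, -26, -20]

[29, 24, 25, 16, 23, 12, 3, -29, -45, -27, -44, -26, -20]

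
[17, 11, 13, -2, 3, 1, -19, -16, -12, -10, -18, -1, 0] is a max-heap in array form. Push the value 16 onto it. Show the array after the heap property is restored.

append 16 at index 13 → [17, 11, 13, -2, 3, 1, -19, -16, -12, -10, -18, -1, 0, 16]
16 > parent -19 at index 6, swap → [17, 11, 13, -2, 3, 1, 16, -16, -12, -10, -18, -1, 0, -19]
16 > parent 13 at index 2, swap → [17, 11, 16, -2, 3, 1, 13, -16, -12, -10, -18, -1, 0, -19]

[17, 11, 16, -2, 3, 1, 13, -16, -12, -10, -18, -1, 0, -19]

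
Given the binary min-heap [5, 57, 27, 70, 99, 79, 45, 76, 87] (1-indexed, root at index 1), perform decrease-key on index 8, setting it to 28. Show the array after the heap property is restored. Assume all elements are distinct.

[5, 28, 27, 57, 99, 79, 45, 70, 87]

set index 8 from 76 to 28 → [5, 57, 27, 70, 99, 79, 45, 28, 87]
28 < parent 70 at index 4, swap → [5, 57, 27, 28, 99, 79, 45, 70, 87]
28 < parent 57 at index 2, swap → [5, 28, 27, 57, 99, 79, 45, 70, 87]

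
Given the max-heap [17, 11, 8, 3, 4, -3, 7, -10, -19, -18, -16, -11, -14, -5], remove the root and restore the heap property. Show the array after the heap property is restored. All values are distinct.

[11, 4, 8, 3, -5, -3, 7, -10, -19, -18, -16, -11, -14]

remove root 17; move last element -5 to root → [-5, 11, 8, 3, 4, -3, 7, -10, -19, -18, -16, -11, -14]
-5 vs larger child 11 at index 1, swap → [11, -5, 8, 3, 4, -3, 7, -10, -19, -18, -16, -11, -14]
-5 vs larger child 4 at index 4, swap → [11, 4, 8, 3, -5, -3, 7, -10, -19, -18, -16, -11, -14]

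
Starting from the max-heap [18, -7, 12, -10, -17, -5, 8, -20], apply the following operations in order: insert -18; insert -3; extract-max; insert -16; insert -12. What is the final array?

[12, -3, 8, -10, -7, -5, -17, -20, -18, -16, -12]

insert -18:
  append -18 at index 8 → [18, -7, 12, -10, -17, -5, 8, -20, -18] (no swap needed)
insert -3:
  append -3 at index 9 → [18, -7, 12, -10, -17, -5, 8, -20, -18, -3]
  -3 > parent -17 at index 4, swap → [18, -7, 12, -10, -3, -5, 8, -20, -18, -17]
  -3 > parent -7 at index 1, swap → [18, -3, 12, -10, -7, -5, 8, -20, -18, -17]
extract-max → returns 18:
  remove root 18; move last element -17 to root → [-17, -3, 12, -10, -7, -5, 8, -20, -18]
  -17 vs larger child 12 at index 2, swap → [12, -3, -17, -10, -7, -5, 8, -20, -18]
  -17 vs larger child 8 at index 6, swap → [12, -3, 8, -10, -7, -5, -17, -20, -18]
insert -16:
  append -16 at index 9 → [12, -3, 8, -10, -7, -5, -17, -20, -18, -16] (no swap needed)
insert -12:
  append -12 at index 10 → [12, -3, 8, -10, -7, -5, -17, -20, -18, -16, -12] (no swap needed)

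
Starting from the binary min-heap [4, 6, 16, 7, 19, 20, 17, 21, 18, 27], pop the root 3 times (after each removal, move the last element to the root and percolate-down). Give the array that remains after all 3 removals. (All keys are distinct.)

extract-min #1 returns 4:
  remove root 4; move last element 27 to root → [27, 6, 16, 7, 19, 20, 17, 21, 18]
  27 vs smaller child 6 at index 1, swap → [6, 27, 16, 7, 19, 20, 17, 21, 18]
  27 vs smaller child 7 at index 3, swap → [6, 7, 16, 27, 19, 20, 17, 21, 18]
  27 vs smaller child 18 at index 8, swap → [6, 7, 16, 18, 19, 20, 17, 21, 27]
extract-min #2 returns 6:
  remove root 6; move last element 27 to root → [27, 7, 16, 18, 19, 20, 17, 21]
  27 vs smaller child 7 at index 1, swap → [7, 27, 16, 18, 19, 20, 17, 21]
  27 vs smaller child 18 at index 3, swap → [7, 18, 16, 27, 19, 20, 17, 21]
  27 vs only child 21 at index 7, swap → [7, 18, 16, 21, 19, 20, 17, 27]
extract-min #3 returns 7:
  remove root 7; move last element 27 to root → [27, 18, 16, 21, 19, 20, 17]
  27 vs smaller child 16 at index 2, swap → [16, 18, 27, 21, 19, 20, 17]
  27 vs smaller child 17 at index 6, swap → [16, 18, 17, 21, 19, 20, 27]

[16, 18, 17, 21, 19, 20, 27]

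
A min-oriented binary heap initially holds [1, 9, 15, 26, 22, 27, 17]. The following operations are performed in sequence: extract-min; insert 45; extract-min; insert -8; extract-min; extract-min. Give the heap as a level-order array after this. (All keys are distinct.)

[17, 22, 27, 26, 45]

extract-min → returns 1:
  remove root 1; move last element 17 to root → [17, 9, 15, 26, 22, 27]
  17 vs smaller child 9 at index 1, swap → [9, 17, 15, 26, 22, 27]
insert 45:
  append 45 at index 6 → [9, 17, 15, 26, 22, 27, 45] (no swap needed)
extract-min → returns 9:
  remove root 9; move last element 45 to root → [45, 17, 15, 26, 22, 27]
  45 vs smaller child 15 at index 2, swap → [15, 17, 45, 26, 22, 27]
  45 vs only child 27 at index 5, swap → [15, 17, 27, 26, 22, 45]
insert -8:
  append -8 at index 6 → [15, 17, 27, 26, 22, 45, -8]
  -8 < parent 27 at index 2, swap → [15, 17, -8, 26, 22, 45, 27]
  -8 < parent 15 at index 0, swap → [-8, 17, 15, 26, 22, 45, 27]
extract-min → returns -8:
  remove root -8; move last element 27 to root → [27, 17, 15, 26, 22, 45]
  27 vs smaller child 15 at index 2, swap → [15, 17, 27, 26, 22, 45]
extract-min → returns 15:
  remove root 15; move last element 45 to root → [45, 17, 27, 26, 22]
  45 vs smaller child 17 at index 1, swap → [17, 45, 27, 26, 22]
  45 vs smaller child 22 at index 4, swap → [17, 22, 27, 26, 45]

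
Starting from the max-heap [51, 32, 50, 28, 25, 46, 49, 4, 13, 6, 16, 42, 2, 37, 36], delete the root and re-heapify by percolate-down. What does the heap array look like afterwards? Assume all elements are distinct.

[50, 32, 49, 28, 25, 46, 37, 4, 13, 6, 16, 42, 2, 36]

remove root 51; move last element 36 to root → [36, 32, 50, 28, 25, 46, 49, 4, 13, 6, 16, 42, 2, 37]
36 vs larger child 50 at index 2, swap → [50, 32, 36, 28, 25, 46, 49, 4, 13, 6, 16, 42, 2, 37]
36 vs larger child 49 at index 6, swap → [50, 32, 49, 28, 25, 46, 36, 4, 13, 6, 16, 42, 2, 37]
36 vs only child 37 at index 13, swap → [50, 32, 49, 28, 25, 46, 37, 4, 13, 6, 16, 42, 2, 36]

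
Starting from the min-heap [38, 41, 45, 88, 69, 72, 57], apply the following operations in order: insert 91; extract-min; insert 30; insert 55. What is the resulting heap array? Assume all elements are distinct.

[30, 41, 45, 55, 91, 72, 57, 88, 69]

insert 91:
  append 91 at index 7 → [38, 41, 45, 88, 69, 72, 57, 91] (no swap needed)
extract-min → returns 38:
  remove root 38; move last element 91 to root → [91, 41, 45, 88, 69, 72, 57]
  91 vs smaller child 41 at index 1, swap → [41, 91, 45, 88, 69, 72, 57]
  91 vs smaller child 69 at index 4, swap → [41, 69, 45, 88, 91, 72, 57]
insert 30:
  append 30 at index 7 → [41, 69, 45, 88, 91, 72, 57, 30]
  30 < parent 88 at index 3, swap → [41, 69, 45, 30, 91, 72, 57, 88]
  30 < parent 69 at index 1, swap → [41, 30, 45, 69, 91, 72, 57, 88]
  30 < parent 41 at index 0, swap → [30, 41, 45, 69, 91, 72, 57, 88]
insert 55:
  append 55 at index 8 → [30, 41, 45, 69, 91, 72, 57, 88, 55]
  55 < parent 69 at index 3, swap → [30, 41, 45, 55, 91, 72, 57, 88, 69]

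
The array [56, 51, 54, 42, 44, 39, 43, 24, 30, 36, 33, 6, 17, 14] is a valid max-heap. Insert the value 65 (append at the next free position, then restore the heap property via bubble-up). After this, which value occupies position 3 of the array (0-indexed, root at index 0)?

42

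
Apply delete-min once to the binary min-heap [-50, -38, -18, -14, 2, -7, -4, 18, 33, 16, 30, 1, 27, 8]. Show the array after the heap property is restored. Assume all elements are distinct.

remove root -50; move last element 8 to root → [8, -38, -18, -14, 2, -7, -4, 18, 33, 16, 30, 1, 27]
8 vs smaller child -38 at index 1, swap → [-38, 8, -18, -14, 2, -7, -4, 18, 33, 16, 30, 1, 27]
8 vs smaller child -14 at index 3, swap → [-38, -14, -18, 8, 2, -7, -4, 18, 33, 16, 30, 1, 27]

[-38, -14, -18, 8, 2, -7, -4, 18, 33, 16, 30, 1, 27]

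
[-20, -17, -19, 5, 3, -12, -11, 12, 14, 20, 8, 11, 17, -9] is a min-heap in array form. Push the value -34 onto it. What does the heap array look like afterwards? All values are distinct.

append -34 at index 14 → [-20, -17, -19, 5, 3, -12, -11, 12, 14, 20, 8, 11, 17, -9, -34]
-34 < parent -11 at index 6, swap → [-20, -17, -19, 5, 3, -12, -34, 12, 14, 20, 8, 11, 17, -9, -11]
-34 < parent -19 at index 2, swap → [-20, -17, -34, 5, 3, -12, -19, 12, 14, 20, 8, 11, 17, -9, -11]
-34 < parent -20 at index 0, swap → [-34, -17, -20, 5, 3, -12, -19, 12, 14, 20, 8, 11, 17, -9, -11]

[-34, -17, -20, 5, 3, -12, -19, 12, 14, 20, 8, 11, 17, -9, -11]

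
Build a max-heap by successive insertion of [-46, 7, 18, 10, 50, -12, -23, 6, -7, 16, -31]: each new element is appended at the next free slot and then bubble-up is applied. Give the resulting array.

Insert -46:
  append -46 at index 0 → [-46] (no swap needed)
Insert 7:
  append 7 at index 1 → [-46, 7]
  7 > parent -46 at index 0, swap → [7, -46]
Insert 18:
  append 18 at index 2 → [7, -46, 18]
  18 > parent 7 at index 0, swap → [18, -46, 7]
Insert 10:
  append 10 at index 3 → [18, -46, 7, 10]
  10 > parent -46 at index 1, swap → [18, 10, 7, -46]
Insert 50:
  append 50 at index 4 → [18, 10, 7, -46, 50]
  50 > parent 10 at index 1, swap → [18, 50, 7, -46, 10]
  50 > parent 18 at index 0, swap → [50, 18, 7, -46, 10]
Insert -12:
  append -12 at index 5 → [50, 18, 7, -46, 10, -12] (no swap needed)
Insert -23:
  append -23 at index 6 → [50, 18, 7, -46, 10, -12, -23] (no swap needed)
Insert 6:
  append 6 at index 7 → [50, 18, 7, -46, 10, -12, -23, 6]
  6 > parent -46 at index 3, swap → [50, 18, 7, 6, 10, -12, -23, -46]
Insert -7:
  append -7 at index 8 → [50, 18, 7, 6, 10, -12, -23, -46, -7] (no swap needed)
Insert 16:
  append 16 at index 9 → [50, 18, 7, 6, 10, -12, -23, -46, -7, 16]
  16 > parent 10 at index 4, swap → [50, 18, 7, 6, 16, -12, -23, -46, -7, 10]
Insert -31:
  append -31 at index 10 → [50, 18, 7, 6, 16, -12, -23, -46, -7, 10, -31] (no swap needed)

[50, 18, 7, 6, 16, -12, -23, -46, -7, 10, -31]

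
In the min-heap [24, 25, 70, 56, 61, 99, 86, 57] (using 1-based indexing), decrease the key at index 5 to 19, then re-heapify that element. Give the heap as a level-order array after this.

[19, 24, 70, 56, 25, 99, 86, 57]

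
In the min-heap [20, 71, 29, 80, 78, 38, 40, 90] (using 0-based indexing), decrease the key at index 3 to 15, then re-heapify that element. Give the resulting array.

[15, 20, 29, 71, 78, 38, 40, 90]

set index 3 from 80 to 15 → [20, 71, 29, 15, 78, 38, 40, 90]
15 < parent 71 at index 1, swap → [20, 15, 29, 71, 78, 38, 40, 90]
15 < parent 20 at index 0, swap → [15, 20, 29, 71, 78, 38, 40, 90]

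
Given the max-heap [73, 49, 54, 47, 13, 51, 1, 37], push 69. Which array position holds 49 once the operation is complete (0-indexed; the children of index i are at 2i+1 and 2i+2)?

3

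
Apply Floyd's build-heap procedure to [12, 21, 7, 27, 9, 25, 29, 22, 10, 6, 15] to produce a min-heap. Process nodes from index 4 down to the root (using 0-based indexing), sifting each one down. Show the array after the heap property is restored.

[6, 9, 7, 10, 12, 25, 29, 22, 27, 21, 15]

sift down from index 4:
  9 vs smaller child 6 at index 9, swap → [12, 21, 7, 27, 6, 25, 29, 22, 10, 9, 15]
sift down from index 3:
  27 vs smaller child 10 at index 8, swap → [12, 21, 7, 10, 6, 25, 29, 22, 27, 9, 15]
sift down from index 2: already satisfies heap property
sift down from index 1:
  21 vs smaller child 6 at index 4, swap → [12, 6, 7, 10, 21, 25, 29, 22, 27, 9, 15]
  21 vs smaller child 9 at index 9, swap → [12, 6, 7, 10, 9, 25, 29, 22, 27, 21, 15]
sift down from index 0:
  12 vs smaller child 6 at index 1, swap → [6, 12, 7, 10, 9, 25, 29, 22, 27, 21, 15]
  12 vs smaller child 9 at index 4, swap → [6, 9, 7, 10, 12, 25, 29, 22, 27, 21, 15]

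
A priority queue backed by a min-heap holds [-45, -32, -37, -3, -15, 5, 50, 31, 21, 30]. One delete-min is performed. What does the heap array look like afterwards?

[-37, -32, 5, -3, -15, 30, 50, 31, 21]

remove root -45; move last element 30 to root → [30, -32, -37, -3, -15, 5, 50, 31, 21]
30 vs smaller child -37 at index 2, swap → [-37, -32, 30, -3, -15, 5, 50, 31, 21]
30 vs smaller child 5 at index 5, swap → [-37, -32, 5, -3, -15, 30, 50, 31, 21]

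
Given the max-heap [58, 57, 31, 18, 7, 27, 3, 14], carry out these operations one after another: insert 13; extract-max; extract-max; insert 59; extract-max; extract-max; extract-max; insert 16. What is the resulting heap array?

[18, 14, 16, 3, 7, 13]

insert 13:
  append 13 at index 8 → [58, 57, 31, 18, 7, 27, 3, 14, 13] (no swap needed)
extract-max → returns 58:
  remove root 58; move last element 13 to root → [13, 57, 31, 18, 7, 27, 3, 14]
  13 vs larger child 57 at index 1, swap → [57, 13, 31, 18, 7, 27, 3, 14]
  13 vs larger child 18 at index 3, swap → [57, 18, 31, 13, 7, 27, 3, 14]
  13 vs only child 14 at index 7, swap → [57, 18, 31, 14, 7, 27, 3, 13]
extract-max → returns 57:
  remove root 57; move last element 13 to root → [13, 18, 31, 14, 7, 27, 3]
  13 vs larger child 31 at index 2, swap → [31, 18, 13, 14, 7, 27, 3]
  13 vs larger child 27 at index 5, swap → [31, 18, 27, 14, 7, 13, 3]
insert 59:
  append 59 at index 7 → [31, 18, 27, 14, 7, 13, 3, 59]
  59 > parent 14 at index 3, swap → [31, 18, 27, 59, 7, 13, 3, 14]
  59 > parent 18 at index 1, swap → [31, 59, 27, 18, 7, 13, 3, 14]
  59 > parent 31 at index 0, swap → [59, 31, 27, 18, 7, 13, 3, 14]
extract-max → returns 59:
  remove root 59; move last element 14 to root → [14, 31, 27, 18, 7, 13, 3]
  14 vs larger child 31 at index 1, swap → [31, 14, 27, 18, 7, 13, 3]
  14 vs larger child 18 at index 3, swap → [31, 18, 27, 14, 7, 13, 3]
extract-max → returns 31:
  remove root 31; move last element 3 to root → [3, 18, 27, 14, 7, 13]
  3 vs larger child 27 at index 2, swap → [27, 18, 3, 14, 7, 13]
  3 vs only child 13 at index 5, swap → [27, 18, 13, 14, 7, 3]
extract-max → returns 27:
  remove root 27; move last element 3 to root → [3, 18, 13, 14, 7]
  3 vs larger child 18 at index 1, swap → [18, 3, 13, 14, 7]
  3 vs larger child 14 at index 3, swap → [18, 14, 13, 3, 7]
insert 16:
  append 16 at index 5 → [18, 14, 13, 3, 7, 16]
  16 > parent 13 at index 2, swap → [18, 14, 16, 3, 7, 13]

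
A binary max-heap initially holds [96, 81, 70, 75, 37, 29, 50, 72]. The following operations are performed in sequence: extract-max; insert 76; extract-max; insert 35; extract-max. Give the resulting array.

[75, 72, 70, 35, 37, 29, 50]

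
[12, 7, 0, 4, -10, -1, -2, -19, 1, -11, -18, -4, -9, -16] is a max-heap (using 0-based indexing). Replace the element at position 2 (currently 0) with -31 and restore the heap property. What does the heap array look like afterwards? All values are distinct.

[12, 7, -1, 4, -10, -4, -2, -19, 1, -11, -18, -31, -9, -16]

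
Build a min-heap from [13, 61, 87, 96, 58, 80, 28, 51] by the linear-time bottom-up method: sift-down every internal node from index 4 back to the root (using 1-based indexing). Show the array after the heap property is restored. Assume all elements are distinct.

[13, 51, 28, 61, 58, 80, 87, 96]

sift down from index 4:
  96 vs only child 51 at index 8, swap → [13, 61, 87, 51, 58, 80, 28, 96]
sift down from index 3:
  87 vs smaller child 28 at index 7, swap → [13, 61, 28, 51, 58, 80, 87, 96]
sift down from index 2:
  61 vs smaller child 51 at index 4, swap → [13, 51, 28, 61, 58, 80, 87, 96]
sift down from index 1: already satisfies heap property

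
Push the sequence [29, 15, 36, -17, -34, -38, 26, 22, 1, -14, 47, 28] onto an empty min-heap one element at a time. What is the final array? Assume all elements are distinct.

Insert 29:
  append 29 at index 0 → [29] (no swap needed)
Insert 15:
  append 15 at index 1 → [29, 15]
  15 < parent 29 at index 0, swap → [15, 29]
Insert 36:
  append 36 at index 2 → [15, 29, 36] (no swap needed)
Insert -17:
  append -17 at index 3 → [15, 29, 36, -17]
  -17 < parent 29 at index 1, swap → [15, -17, 36, 29]
  -17 < parent 15 at index 0, swap → [-17, 15, 36, 29]
Insert -34:
  append -34 at index 4 → [-17, 15, 36, 29, -34]
  -34 < parent 15 at index 1, swap → [-17, -34, 36, 29, 15]
  -34 < parent -17 at index 0, swap → [-34, -17, 36, 29, 15]
Insert -38:
  append -38 at index 5 → [-34, -17, 36, 29, 15, -38]
  -38 < parent 36 at index 2, swap → [-34, -17, -38, 29, 15, 36]
  -38 < parent -34 at index 0, swap → [-38, -17, -34, 29, 15, 36]
Insert 26:
  append 26 at index 6 → [-38, -17, -34, 29, 15, 36, 26] (no swap needed)
Insert 22:
  append 22 at index 7 → [-38, -17, -34, 29, 15, 36, 26, 22]
  22 < parent 29 at index 3, swap → [-38, -17, -34, 22, 15, 36, 26, 29]
Insert 1:
  append 1 at index 8 → [-38, -17, -34, 22, 15, 36, 26, 29, 1]
  1 < parent 22 at index 3, swap → [-38, -17, -34, 1, 15, 36, 26, 29, 22]
Insert -14:
  append -14 at index 9 → [-38, -17, -34, 1, 15, 36, 26, 29, 22, -14]
  -14 < parent 15 at index 4, swap → [-38, -17, -34, 1, -14, 36, 26, 29, 22, 15]
Insert 47:
  append 47 at index 10 → [-38, -17, -34, 1, -14, 36, 26, 29, 22, 15, 47] (no swap needed)
Insert 28:
  append 28 at index 11 → [-38, -17, -34, 1, -14, 36, 26, 29, 22, 15, 47, 28]
  28 < parent 36 at index 5, swap → [-38, -17, -34, 1, -14, 28, 26, 29, 22, 15, 47, 36]

[-38, -17, -34, 1, -14, 28, 26, 29, 22, 15, 47, 36]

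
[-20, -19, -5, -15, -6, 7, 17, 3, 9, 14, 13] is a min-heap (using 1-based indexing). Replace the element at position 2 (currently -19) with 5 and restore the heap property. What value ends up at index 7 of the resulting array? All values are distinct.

17

set index 2 from -19 to 5 → [-20, 5, -5, -15, -6, 7, 17, 3, 9, 14, 13]
5 vs smaller child -15 at index 4, swap → [-20, -15, -5, 5, -6, 7, 17, 3, 9, 14, 13]
5 vs smaller child 3 at index 8, swap → [-20, -15, -5, 3, -6, 7, 17, 5, 9, 14, 13]
resulting array: [-20, -15, -5, 3, -6, 7, 17, 5, 9, 14, 13]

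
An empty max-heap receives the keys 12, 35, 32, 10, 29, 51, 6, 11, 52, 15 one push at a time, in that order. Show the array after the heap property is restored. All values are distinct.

Insert 12:
  append 12 at index 0 → [12] (no swap needed)
Insert 35:
  append 35 at index 1 → [12, 35]
  35 > parent 12 at index 0, swap → [35, 12]
Insert 32:
  append 32 at index 2 → [35, 12, 32] (no swap needed)
Insert 10:
  append 10 at index 3 → [35, 12, 32, 10] (no swap needed)
Insert 29:
  append 29 at index 4 → [35, 12, 32, 10, 29]
  29 > parent 12 at index 1, swap → [35, 29, 32, 10, 12]
Insert 51:
  append 51 at index 5 → [35, 29, 32, 10, 12, 51]
  51 > parent 32 at index 2, swap → [35, 29, 51, 10, 12, 32]
  51 > parent 35 at index 0, swap → [51, 29, 35, 10, 12, 32]
Insert 6:
  append 6 at index 6 → [51, 29, 35, 10, 12, 32, 6] (no swap needed)
Insert 11:
  append 11 at index 7 → [51, 29, 35, 10, 12, 32, 6, 11]
  11 > parent 10 at index 3, swap → [51, 29, 35, 11, 12, 32, 6, 10]
Insert 52:
  append 52 at index 8 → [51, 29, 35, 11, 12, 32, 6, 10, 52]
  52 > parent 11 at index 3, swap → [51, 29, 35, 52, 12, 32, 6, 10, 11]
  52 > parent 29 at index 1, swap → [51, 52, 35, 29, 12, 32, 6, 10, 11]
  52 > parent 51 at index 0, swap → [52, 51, 35, 29, 12, 32, 6, 10, 11]
Insert 15:
  append 15 at index 9 → [52, 51, 35, 29, 12, 32, 6, 10, 11, 15]
  15 > parent 12 at index 4, swap → [52, 51, 35, 29, 15, 32, 6, 10, 11, 12]

[52, 51, 35, 29, 15, 32, 6, 10, 11, 12]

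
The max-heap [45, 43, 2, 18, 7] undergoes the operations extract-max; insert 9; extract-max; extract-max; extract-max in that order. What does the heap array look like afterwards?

extract-max → returns 45:
  remove root 45; move last element 7 to root → [7, 43, 2, 18]
  7 vs larger child 43 at index 1, swap → [43, 7, 2, 18]
  7 vs only child 18 at index 3, swap → [43, 18, 2, 7]
insert 9:
  append 9 at index 4 → [43, 18, 2, 7, 9] (no swap needed)
extract-max → returns 43:
  remove root 43; move last element 9 to root → [9, 18, 2, 7]
  9 vs larger child 18 at index 1, swap → [18, 9, 2, 7]
extract-max → returns 18:
  remove root 18; move last element 7 to root → [7, 9, 2]
  7 vs larger child 9 at index 1, swap → [9, 7, 2]
extract-max → returns 9:
  remove root 9; move last element 2 to root → [2, 7]
  2 vs only child 7 at index 1, swap → [7, 2]

[7, 2]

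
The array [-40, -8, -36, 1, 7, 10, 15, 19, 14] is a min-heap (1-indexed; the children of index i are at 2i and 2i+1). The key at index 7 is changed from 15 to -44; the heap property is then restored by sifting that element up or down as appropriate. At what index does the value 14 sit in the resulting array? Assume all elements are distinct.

set index 7 from 15 to -44 → [-40, -8, -36, 1, 7, 10, -44, 19, 14]
-44 < parent -36 at index 3, swap → [-40, -8, -44, 1, 7, 10, -36, 19, 14]
-44 < parent -40 at index 1, swap → [-44, -8, -40, 1, 7, 10, -36, 19, 14]
resulting array: [-44, -8, -40, 1, 7, 10, -36, 19, 14]

9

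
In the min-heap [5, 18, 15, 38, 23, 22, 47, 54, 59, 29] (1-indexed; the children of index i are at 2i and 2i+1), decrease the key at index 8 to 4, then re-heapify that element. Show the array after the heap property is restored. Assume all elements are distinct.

set index 8 from 54 to 4 → [5, 18, 15, 38, 23, 22, 47, 4, 59, 29]
4 < parent 38 at index 4, swap → [5, 18, 15, 4, 23, 22, 47, 38, 59, 29]
4 < parent 18 at index 2, swap → [5, 4, 15, 18, 23, 22, 47, 38, 59, 29]
4 < parent 5 at index 1, swap → [4, 5, 15, 18, 23, 22, 47, 38, 59, 29]

[4, 5, 15, 18, 23, 22, 47, 38, 59, 29]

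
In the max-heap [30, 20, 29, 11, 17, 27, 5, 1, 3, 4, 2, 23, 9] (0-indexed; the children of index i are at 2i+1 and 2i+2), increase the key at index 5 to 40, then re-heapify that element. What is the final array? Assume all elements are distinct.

set index 5 from 27 to 40 → [30, 20, 29, 11, 17, 40, 5, 1, 3, 4, 2, 23, 9]
40 > parent 29 at index 2, swap → [30, 20, 40, 11, 17, 29, 5, 1, 3, 4, 2, 23, 9]
40 > parent 30 at index 0, swap → [40, 20, 30, 11, 17, 29, 5, 1, 3, 4, 2, 23, 9]

[40, 20, 30, 11, 17, 29, 5, 1, 3, 4, 2, 23, 9]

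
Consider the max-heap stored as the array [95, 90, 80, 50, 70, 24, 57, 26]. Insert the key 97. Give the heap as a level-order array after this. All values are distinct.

[97, 95, 80, 90, 70, 24, 57, 26, 50]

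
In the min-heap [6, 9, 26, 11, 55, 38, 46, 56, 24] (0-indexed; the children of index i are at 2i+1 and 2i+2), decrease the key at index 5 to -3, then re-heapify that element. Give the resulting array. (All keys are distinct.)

[-3, 9, 6, 11, 55, 26, 46, 56, 24]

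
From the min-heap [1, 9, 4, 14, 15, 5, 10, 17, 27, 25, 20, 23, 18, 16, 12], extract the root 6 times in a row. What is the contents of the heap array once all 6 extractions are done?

[14, 15, 16, 17, 25, 23, 20, 18, 27]

extract-min #1 returns 1:
  remove root 1; move last element 12 to root → [12, 9, 4, 14, 15, 5, 10, 17, 27, 25, 20, 23, 18, 16]
  12 vs smaller child 4 at index 2, swap → [4, 9, 12, 14, 15, 5, 10, 17, 27, 25, 20, 23, 18, 16]
  12 vs smaller child 5 at index 5, swap → [4, 9, 5, 14, 15, 12, 10, 17, 27, 25, 20, 23, 18, 16]
extract-min #2 returns 4:
  remove root 4; move last element 16 to root → [16, 9, 5, 14, 15, 12, 10, 17, 27, 25, 20, 23, 18]
  16 vs smaller child 5 at index 2, swap → [5, 9, 16, 14, 15, 12, 10, 17, 27, 25, 20, 23, 18]
  16 vs smaller child 10 at index 6, swap → [5, 9, 10, 14, 15, 12, 16, 17, 27, 25, 20, 23, 18]
extract-min #3 returns 5:
  remove root 5; move last element 18 to root → [18, 9, 10, 14, 15, 12, 16, 17, 27, 25, 20, 23]
  18 vs smaller child 9 at index 1, swap → [9, 18, 10, 14, 15, 12, 16, 17, 27, 25, 20, 23]
  18 vs smaller child 14 at index 3, swap → [9, 14, 10, 18, 15, 12, 16, 17, 27, 25, 20, 23]
  18 vs smaller child 17 at index 7, swap → [9, 14, 10, 17, 15, 12, 16, 18, 27, 25, 20, 23]
extract-min #4 returns 9:
  remove root 9; move last element 23 to root → [23, 14, 10, 17, 15, 12, 16, 18, 27, 25, 20]
  23 vs smaller child 10 at index 2, swap → [10, 14, 23, 17, 15, 12, 16, 18, 27, 25, 20]
  23 vs smaller child 12 at index 5, swap → [10, 14, 12, 17, 15, 23, 16, 18, 27, 25, 20]
extract-min #5 returns 10:
  remove root 10; move last element 20 to root → [20, 14, 12, 17, 15, 23, 16, 18, 27, 25]
  20 vs smaller child 12 at index 2, swap → [12, 14, 20, 17, 15, 23, 16, 18, 27, 25]
  20 vs smaller child 16 at index 6, swap → [12, 14, 16, 17, 15, 23, 20, 18, 27, 25]
extract-min #6 returns 12:
  remove root 12; move last element 25 to root → [25, 14, 16, 17, 15, 23, 20, 18, 27]
  25 vs smaller child 14 at index 1, swap → [14, 25, 16, 17, 15, 23, 20, 18, 27]
  25 vs smaller child 15 at index 4, swap → [14, 15, 16, 17, 25, 23, 20, 18, 27]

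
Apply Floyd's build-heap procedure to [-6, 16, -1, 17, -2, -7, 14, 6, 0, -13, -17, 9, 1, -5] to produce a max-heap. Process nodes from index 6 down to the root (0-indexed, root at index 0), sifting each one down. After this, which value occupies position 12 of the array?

1

sift down from index 6: already satisfies heap property
sift down from index 5:
  -7 vs larger child 9 at index 11, swap → [-6, 16, -1, 17, -2, 9, 14, 6, 0, -13, -17, -7, 1, -5]
sift down from index 4: already satisfies heap property
sift down from index 3: already satisfies heap property
sift down from index 2:
  -1 vs larger child 14 at index 6, swap → [-6, 16, 14, 17, -2, 9, -1, 6, 0, -13, -17, -7, 1, -5]
sift down from index 1:
  16 vs larger child 17 at index 3, swap → [-6, 17, 14, 16, -2, 9, -1, 6, 0, -13, -17, -7, 1, -5]
sift down from index 0:
  -6 vs larger child 17 at index 1, swap → [17, -6, 14, 16, -2, 9, -1, 6, 0, -13, -17, -7, 1, -5]
  -6 vs larger child 16 at index 3, swap → [17, 16, 14, -6, -2, 9, -1, 6, 0, -13, -17, -7, 1, -5]
  -6 vs larger child 6 at index 7, swap → [17, 16, 14, 6, -2, 9, -1, -6, 0, -13, -17, -7, 1, -5]
resulting array: [17, 16, 14, 6, -2, 9, -1, -6, 0, -13, -17, -7, 1, -5]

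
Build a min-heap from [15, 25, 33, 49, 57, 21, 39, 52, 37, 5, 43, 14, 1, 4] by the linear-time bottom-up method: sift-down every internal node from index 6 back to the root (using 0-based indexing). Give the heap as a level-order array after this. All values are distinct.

sift down from index 6:
  39 vs only child 4 at index 13, swap → [15, 25, 33, 49, 57, 21, 4, 52, 37, 5, 43, 14, 1, 39]
sift down from index 5:
  21 vs smaller child 1 at index 12, swap → [15, 25, 33, 49, 57, 1, 4, 52, 37, 5, 43, 14, 21, 39]
sift down from index 4:
  57 vs smaller child 5 at index 9, swap → [15, 25, 33, 49, 5, 1, 4, 52, 37, 57, 43, 14, 21, 39]
sift down from index 3:
  49 vs smaller child 37 at index 8, swap → [15, 25, 33, 37, 5, 1, 4, 52, 49, 57, 43, 14, 21, 39]
sift down from index 2:
  33 vs smaller child 1 at index 5, swap → [15, 25, 1, 37, 5, 33, 4, 52, 49, 57, 43, 14, 21, 39]
  33 vs smaller child 14 at index 11, swap → [15, 25, 1, 37, 5, 14, 4, 52, 49, 57, 43, 33, 21, 39]
sift down from index 1:
  25 vs smaller child 5 at index 4, swap → [15, 5, 1, 37, 25, 14, 4, 52, 49, 57, 43, 33, 21, 39]
sift down from index 0:
  15 vs smaller child 1 at index 2, swap → [1, 5, 15, 37, 25, 14, 4, 52, 49, 57, 43, 33, 21, 39]
  15 vs smaller child 4 at index 6, swap → [1, 5, 4, 37, 25, 14, 15, 52, 49, 57, 43, 33, 21, 39]

[1, 5, 4, 37, 25, 14, 15, 52, 49, 57, 43, 33, 21, 39]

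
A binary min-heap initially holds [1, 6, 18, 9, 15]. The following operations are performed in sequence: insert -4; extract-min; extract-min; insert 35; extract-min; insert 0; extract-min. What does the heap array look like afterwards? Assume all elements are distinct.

insert -4:
  append -4 at index 5 → [1, 6, 18, 9, 15, -4]
  -4 < parent 18 at index 2, swap → [1, 6, -4, 9, 15, 18]
  -4 < parent 1 at index 0, swap → [-4, 6, 1, 9, 15, 18]
extract-min → returns -4:
  remove root -4; move last element 18 to root → [18, 6, 1, 9, 15]
  18 vs smaller child 1 at index 2, swap → [1, 6, 18, 9, 15]
extract-min → returns 1:
  remove root 1; move last element 15 to root → [15, 6, 18, 9]
  15 vs smaller child 6 at index 1, swap → [6, 15, 18, 9]
  15 vs only child 9 at index 3, swap → [6, 9, 18, 15]
insert 35:
  append 35 at index 4 → [6, 9, 18, 15, 35] (no swap needed)
extract-min → returns 6:
  remove root 6; move last element 35 to root → [35, 9, 18, 15]
  35 vs smaller child 9 at index 1, swap → [9, 35, 18, 15]
  35 vs only child 15 at index 3, swap → [9, 15, 18, 35]
insert 0:
  append 0 at index 4 → [9, 15, 18, 35, 0]
  0 < parent 15 at index 1, swap → [9, 0, 18, 35, 15]
  0 < parent 9 at index 0, swap → [0, 9, 18, 35, 15]
extract-min → returns 0:
  remove root 0; move last element 15 to root → [15, 9, 18, 35]
  15 vs smaller child 9 at index 1, swap → [9, 15, 18, 35]

[9, 15, 18, 35]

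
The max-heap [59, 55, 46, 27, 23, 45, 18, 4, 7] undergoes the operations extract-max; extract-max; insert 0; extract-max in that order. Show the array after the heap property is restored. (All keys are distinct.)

extract-max → returns 59:
  remove root 59; move last element 7 to root → [7, 55, 46, 27, 23, 45, 18, 4]
  7 vs larger child 55 at index 1, swap → [55, 7, 46, 27, 23, 45, 18, 4]
  7 vs larger child 27 at index 3, swap → [55, 27, 46, 7, 23, 45, 18, 4]
extract-max → returns 55:
  remove root 55; move last element 4 to root → [4, 27, 46, 7, 23, 45, 18]
  4 vs larger child 46 at index 2, swap → [46, 27, 4, 7, 23, 45, 18]
  4 vs larger child 45 at index 5, swap → [46, 27, 45, 7, 23, 4, 18]
insert 0:
  append 0 at index 7 → [46, 27, 45, 7, 23, 4, 18, 0] (no swap needed)
extract-max → returns 46:
  remove root 46; move last element 0 to root → [0, 27, 45, 7, 23, 4, 18]
  0 vs larger child 45 at index 2, swap → [45, 27, 0, 7, 23, 4, 18]
  0 vs larger child 18 at index 6, swap → [45, 27, 18, 7, 23, 4, 0]

[45, 27, 18, 7, 23, 4, 0]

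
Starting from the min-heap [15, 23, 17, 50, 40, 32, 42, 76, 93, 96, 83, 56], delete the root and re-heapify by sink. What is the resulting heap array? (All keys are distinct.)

remove root 15; move last element 56 to root → [56, 23, 17, 50, 40, 32, 42, 76, 93, 96, 83]
56 vs smaller child 17 at index 2, swap → [17, 23, 56, 50, 40, 32, 42, 76, 93, 96, 83]
56 vs smaller child 32 at index 5, swap → [17, 23, 32, 50, 40, 56, 42, 76, 93, 96, 83]

[17, 23, 32, 50, 40, 56, 42, 76, 93, 96, 83]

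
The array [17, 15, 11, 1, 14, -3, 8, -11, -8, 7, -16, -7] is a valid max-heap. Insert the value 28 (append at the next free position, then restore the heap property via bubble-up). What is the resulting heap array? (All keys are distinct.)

append 28 at index 12 → [17, 15, 11, 1, 14, -3, 8, -11, -8, 7, -16, -7, 28]
28 > parent -3 at index 5, swap → [17, 15, 11, 1, 14, 28, 8, -11, -8, 7, -16, -7, -3]
28 > parent 11 at index 2, swap → [17, 15, 28, 1, 14, 11, 8, -11, -8, 7, -16, -7, -3]
28 > parent 17 at index 0, swap → [28, 15, 17, 1, 14, 11, 8, -11, -8, 7, -16, -7, -3]

[28, 15, 17, 1, 14, 11, 8, -11, -8, 7, -16, -7, -3]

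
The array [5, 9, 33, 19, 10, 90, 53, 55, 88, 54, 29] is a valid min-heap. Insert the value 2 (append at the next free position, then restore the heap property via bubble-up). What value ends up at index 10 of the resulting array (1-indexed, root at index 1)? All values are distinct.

append 2 at index 12 → [5, 9, 33, 19, 10, 90, 53, 55, 88, 54, 29, 2]
2 < parent 90 at index 6, swap → [5, 9, 33, 19, 10, 2, 53, 55, 88, 54, 29, 90]
2 < parent 33 at index 3, swap → [5, 9, 2, 19, 10, 33, 53, 55, 88, 54, 29, 90]
2 < parent 5 at index 1, swap → [2, 9, 5, 19, 10, 33, 53, 55, 88, 54, 29, 90]
resulting array: [2, 9, 5, 19, 10, 33, 53, 55, 88, 54, 29, 90]

54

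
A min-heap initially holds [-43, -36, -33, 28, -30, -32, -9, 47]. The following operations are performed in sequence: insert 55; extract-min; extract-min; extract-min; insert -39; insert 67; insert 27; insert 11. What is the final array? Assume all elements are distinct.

insert 55:
  append 55 at index 8 → [-43, -36, -33, 28, -30, -32, -9, 47, 55] (no swap needed)
extract-min → returns -43:
  remove root -43; move last element 55 to root → [55, -36, -33, 28, -30, -32, -9, 47]
  55 vs smaller child -36 at index 1, swap → [-36, 55, -33, 28, -30, -32, -9, 47]
  55 vs smaller child -30 at index 4, swap → [-36, -30, -33, 28, 55, -32, -9, 47]
extract-min → returns -36:
  remove root -36; move last element 47 to root → [47, -30, -33, 28, 55, -32, -9]
  47 vs smaller child -33 at index 2, swap → [-33, -30, 47, 28, 55, -32, -9]
  47 vs smaller child -32 at index 5, swap → [-33, -30, -32, 28, 55, 47, -9]
extract-min → returns -33:
  remove root -33; move last element -9 to root → [-9, -30, -32, 28, 55, 47]
  -9 vs smaller child -32 at index 2, swap → [-32, -30, -9, 28, 55, 47]
insert -39:
  append -39 at index 6 → [-32, -30, -9, 28, 55, 47, -39]
  -39 < parent -9 at index 2, swap → [-32, -30, -39, 28, 55, 47, -9]
  -39 < parent -32 at index 0, swap → [-39, -30, -32, 28, 55, 47, -9]
insert 67:
  append 67 at index 7 → [-39, -30, -32, 28, 55, 47, -9, 67] (no swap needed)
insert 27:
  append 27 at index 8 → [-39, -30, -32, 28, 55, 47, -9, 67, 27]
  27 < parent 28 at index 3, swap → [-39, -30, -32, 27, 55, 47, -9, 67, 28]
insert 11:
  append 11 at index 9 → [-39, -30, -32, 27, 55, 47, -9, 67, 28, 11]
  11 < parent 55 at index 4, swap → [-39, -30, -32, 27, 11, 47, -9, 67, 28, 55]

[-39, -30, -32, 27, 11, 47, -9, 67, 28, 55]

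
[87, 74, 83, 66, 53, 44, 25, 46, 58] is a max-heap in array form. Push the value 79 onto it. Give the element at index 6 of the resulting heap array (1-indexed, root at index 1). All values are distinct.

44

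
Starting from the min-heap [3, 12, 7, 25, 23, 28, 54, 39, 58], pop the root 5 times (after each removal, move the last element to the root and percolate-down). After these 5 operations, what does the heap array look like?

extract-min #1 returns 3:
  remove root 3; move last element 58 to root → [58, 12, 7, 25, 23, 28, 54, 39]
  58 vs smaller child 7 at index 2, swap → [7, 12, 58, 25, 23, 28, 54, 39]
  58 vs smaller child 28 at index 5, swap → [7, 12, 28, 25, 23, 58, 54, 39]
extract-min #2 returns 7:
  remove root 7; move last element 39 to root → [39, 12, 28, 25, 23, 58, 54]
  39 vs smaller child 12 at index 1, swap → [12, 39, 28, 25, 23, 58, 54]
  39 vs smaller child 23 at index 4, swap → [12, 23, 28, 25, 39, 58, 54]
extract-min #3 returns 12:
  remove root 12; move last element 54 to root → [54, 23, 28, 25, 39, 58]
  54 vs smaller child 23 at index 1, swap → [23, 54, 28, 25, 39, 58]
  54 vs smaller child 25 at index 3, swap → [23, 25, 28, 54, 39, 58]
extract-min #4 returns 23:
  remove root 23; move last element 58 to root → [58, 25, 28, 54, 39]
  58 vs smaller child 25 at index 1, swap → [25, 58, 28, 54, 39]
  58 vs smaller child 39 at index 4, swap → [25, 39, 28, 54, 58]
extract-min #5 returns 25:
  remove root 25; move last element 58 to root → [58, 39, 28, 54]
  58 vs smaller child 28 at index 2, swap → [28, 39, 58, 54]

[28, 39, 58, 54]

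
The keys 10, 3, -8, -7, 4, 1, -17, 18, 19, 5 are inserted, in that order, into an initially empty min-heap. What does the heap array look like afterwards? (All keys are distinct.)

[-17, -7, -8, 10, 4, 3, 1, 18, 19, 5]

Insert 10:
  append 10 at index 0 → [10] (no swap needed)
Insert 3:
  append 3 at index 1 → [10, 3]
  3 < parent 10 at index 0, swap → [3, 10]
Insert -8:
  append -8 at index 2 → [3, 10, -8]
  -8 < parent 3 at index 0, swap → [-8, 10, 3]
Insert -7:
  append -7 at index 3 → [-8, 10, 3, -7]
  -7 < parent 10 at index 1, swap → [-8, -7, 3, 10]
Insert 4:
  append 4 at index 4 → [-8, -7, 3, 10, 4] (no swap needed)
Insert 1:
  append 1 at index 5 → [-8, -7, 3, 10, 4, 1]
  1 < parent 3 at index 2, swap → [-8, -7, 1, 10, 4, 3]
Insert -17:
  append -17 at index 6 → [-8, -7, 1, 10, 4, 3, -17]
  -17 < parent 1 at index 2, swap → [-8, -7, -17, 10, 4, 3, 1]
  -17 < parent -8 at index 0, swap → [-17, -7, -8, 10, 4, 3, 1]
Insert 18:
  append 18 at index 7 → [-17, -7, -8, 10, 4, 3, 1, 18] (no swap needed)
Insert 19:
  append 19 at index 8 → [-17, -7, -8, 10, 4, 3, 1, 18, 19] (no swap needed)
Insert 5:
  append 5 at index 9 → [-17, -7, -8, 10, 4, 3, 1, 18, 19, 5] (no swap needed)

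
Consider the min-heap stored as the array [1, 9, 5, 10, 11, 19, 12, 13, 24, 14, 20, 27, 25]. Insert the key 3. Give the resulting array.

[1, 9, 3, 10, 11, 19, 5, 13, 24, 14, 20, 27, 25, 12]

append 3 at index 13 → [1, 9, 5, 10, 11, 19, 12, 13, 24, 14, 20, 27, 25, 3]
3 < parent 12 at index 6, swap → [1, 9, 5, 10, 11, 19, 3, 13, 24, 14, 20, 27, 25, 12]
3 < parent 5 at index 2, swap → [1, 9, 3, 10, 11, 19, 5, 13, 24, 14, 20, 27, 25, 12]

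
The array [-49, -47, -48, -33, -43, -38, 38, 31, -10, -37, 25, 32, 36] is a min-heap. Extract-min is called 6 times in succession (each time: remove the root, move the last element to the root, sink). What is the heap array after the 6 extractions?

[-33, -10, 32, 31, 25, 36, 38]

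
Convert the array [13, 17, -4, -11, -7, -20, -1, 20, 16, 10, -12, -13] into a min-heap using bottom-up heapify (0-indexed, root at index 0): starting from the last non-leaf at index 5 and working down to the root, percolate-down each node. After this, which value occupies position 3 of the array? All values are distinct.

-11

sift down from index 5: already satisfies heap property
sift down from index 4:
  -7 vs smaller child -12 at index 10, swap → [13, 17, -4, -11, -12, -20, -1, 20, 16, 10, -7, -13]
sift down from index 3: already satisfies heap property
sift down from index 2:
  -4 vs smaller child -20 at index 5, swap → [13, 17, -20, -11, -12, -4, -1, 20, 16, 10, -7, -13]
  -4 vs only child -13 at index 11, swap → [13, 17, -20, -11, -12, -13, -1, 20, 16, 10, -7, -4]
sift down from index 1:
  17 vs smaller child -12 at index 4, swap → [13, -12, -20, -11, 17, -13, -1, 20, 16, 10, -7, -4]
  17 vs smaller child -7 at index 10, swap → [13, -12, -20, -11, -7, -13, -1, 20, 16, 10, 17, -4]
sift down from index 0:
  13 vs smaller child -20 at index 2, swap → [-20, -12, 13, -11, -7, -13, -1, 20, 16, 10, 17, -4]
  13 vs smaller child -13 at index 5, swap → [-20, -12, -13, -11, -7, 13, -1, 20, 16, 10, 17, -4]
  13 vs only child -4 at index 11, swap → [-20, -12, -13, -11, -7, -4, -1, 20, 16, 10, 17, 13]
resulting array: [-20, -12, -13, -11, -7, -4, -1, 20, 16, 10, 17, 13]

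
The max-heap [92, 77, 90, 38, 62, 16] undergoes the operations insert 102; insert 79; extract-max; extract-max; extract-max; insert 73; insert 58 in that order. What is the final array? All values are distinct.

insert 102:
  append 102 at index 6 → [92, 77, 90, 38, 62, 16, 102]
  102 > parent 90 at index 2, swap → [92, 77, 102, 38, 62, 16, 90]
  102 > parent 92 at index 0, swap → [102, 77, 92, 38, 62, 16, 90]
insert 79:
  append 79 at index 7 → [102, 77, 92, 38, 62, 16, 90, 79]
  79 > parent 38 at index 3, swap → [102, 77, 92, 79, 62, 16, 90, 38]
  79 > parent 77 at index 1, swap → [102, 79, 92, 77, 62, 16, 90, 38]
extract-max → returns 102:
  remove root 102; move last element 38 to root → [38, 79, 92, 77, 62, 16, 90]
  38 vs larger child 92 at index 2, swap → [92, 79, 38, 77, 62, 16, 90]
  38 vs larger child 90 at index 6, swap → [92, 79, 90, 77, 62, 16, 38]
extract-max → returns 92:
  remove root 92; move last element 38 to root → [38, 79, 90, 77, 62, 16]
  38 vs larger child 90 at index 2, swap → [90, 79, 38, 77, 62, 16]
extract-max → returns 90:
  remove root 90; move last element 16 to root → [16, 79, 38, 77, 62]
  16 vs larger child 79 at index 1, swap → [79, 16, 38, 77, 62]
  16 vs larger child 77 at index 3, swap → [79, 77, 38, 16, 62]
insert 73:
  append 73 at index 5 → [79, 77, 38, 16, 62, 73]
  73 > parent 38 at index 2, swap → [79, 77, 73, 16, 62, 38]
insert 58:
  append 58 at index 6 → [79, 77, 73, 16, 62, 38, 58] (no swap needed)

[79, 77, 73, 16, 62, 38, 58]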